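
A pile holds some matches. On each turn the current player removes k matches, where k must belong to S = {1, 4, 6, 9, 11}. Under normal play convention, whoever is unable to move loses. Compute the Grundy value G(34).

2

G(0) = 0
G(1) = mex{0} = 1
G(2) = mex{1} = 0
G(3) = mex{0} = 1
G(4) = mex{1,0} = 2
G(5) = mex{2,1} = 0
G(6) = mex{0,0,0} = 1
G(7) = mex{1,1,1} = 0
G(8) = mex{0,2,0} = 1
G(9) = mex{1,0,1,0} = 2
G(10) = mex{2,1,2,1} = 0
G(11) = mex{0,0,0,0,0} = 1
G(12) = mex{1,1,1,1,1} = 0
G(13) = mex{0,2,0,2,0} = 1
G(14) = mex{1,0,1,0,1} = 2
G(15) = mex{2,1,2,1,2} = 0
G(16) = mex{0,0,0,0,0} = 1
G(17) = mex{1,1,1,1,1} = 0
G(18) = mex{0,2,0,2,0} = 1
G(19) = mex{1,0,1,0,1} = 2
G(20) = mex{2,1,2,1,2} = 0
G(21) = mex{0,0,0,0,0} = 1
G(22) = mex{1,1,1,1,1} = 0
G(23) = mex{0,2,0,2,0} = 1
G(24) = mex{1,0,1,0,1} = 2
G(25) = mex{2,1,2,1,2} = 0
G(26) = mex{0,0,0,0,0} = 1
G(27) = mex{1,1,1,1,1} = 0
G(28) = mex{0,2,0,2,0} = 1
G(29) = mex{1,0,1,0,1} = 2
G(30) = mex{2,1,2,1,2} = 0
G(31) = mex{0,0,0,0,0} = 1
G(32) = mex{1,1,1,1,1} = 0
G(33) = mex{0,2,0,2,0} = 1
G(34) = mex{1,0,1,0,1} = 2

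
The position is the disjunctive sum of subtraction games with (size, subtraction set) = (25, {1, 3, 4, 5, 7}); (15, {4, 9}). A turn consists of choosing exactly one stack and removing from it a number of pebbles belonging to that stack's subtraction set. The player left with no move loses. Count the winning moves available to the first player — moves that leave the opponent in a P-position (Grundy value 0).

3

Stack A, S = {1, 3, 4, 5, 7}:
n :  0  1  2  3  4  5  6  7  8  9 10 11 12 13 14 15 16 17 18 19 20 21 22 23 24 25
G :  0  1  0  1  2  3  2  3  0  1  0  1  2  3  2  3  0  1  0  1  2  3  2  3  0  1
G_A(25) = 1.
Stack B, S = {4, 9}:
G(0) = 0
G(1) = mex{} = 0
G(2) = mex{} = 0
G(3) = mex{} = 0
G(4) = mex{0} = 1
G(5) = mex{0} = 1
G(6) = mex{0} = 1
G(7) = mex{0} = 1
G(8) = mex{1} = 0
G(9) = mex{1,0} = 2
G(10) = mex{1,0} = 2
G(11) = mex{1,0} = 2
G(12) = mex{0,0} = 1
G(13) = mex{2,1} = 0
G(14) = mex{2,1} = 0
G(15) = mex{2,1} = 0
G_B(15) = 0.
Combined Grundy value = 1 ⊕ 0 = 1.
A winning move leaves total XOR = 0, i.e. changes one component's Grundy value g to g ⊕ X where X is the current total.
Stack A: need g' = 1⊕1 = 0. Options: 25−1→G=0, 25−3→G=2, 25−4→G=3, 25−5→G=2, 25−7→G=0. Hits: 2.
Stack B: need g' = 0⊕1 = 1. Options: 15−4→G=2, 15−9→G=1. Hits: 1.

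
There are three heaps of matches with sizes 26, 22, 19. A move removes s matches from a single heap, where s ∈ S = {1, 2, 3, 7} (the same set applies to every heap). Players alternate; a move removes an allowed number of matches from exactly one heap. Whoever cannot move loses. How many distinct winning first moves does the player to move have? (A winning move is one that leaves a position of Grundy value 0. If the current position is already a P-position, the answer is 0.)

4

All heaps use S = {1, 2, 3, 7}:
G(0) = 0
G(1) = mex{0} = 1
G(2) = mex{1,0} = 2
G(3) = mex{2,1,0} = 3
G(4) = mex{3,2,1} = 0
G(5) = mex{0,3,2} = 1
G(6) = mex{1,0,3} = 2
G(7) = mex{2,1,0,0} = 3
G(8) = mex{3,2,1,1} = 0
G(9) = mex{0,3,2,2} = 1
G(10) = mex{1,0,3,3} = 2
G(11) = mex{2,1,0,0} = 3
G(12) = mex{3,2,1,1} = 0
G(13) = mex{0,3,2,2} = 1
G(14) = mex{1,0,3,3} = 2
G(15) = mex{2,1,0,0} = 3
G(16) = mex{3,2,1,1} = 0
G(17) = mex{0,3,2,2} = 1
G(18) = mex{1,0,3,3} = 2
G(19) = mex{2,1,0,0} = 3
G(20) = mex{3,2,1,1} = 0
G(21) = mex{0,3,2,2} = 1
G(22) = mex{1,0,3,3} = 2
G(23) = mex{2,1,0,0} = 3
G(24) = mex{3,2,1,1} = 0
G(25) = mex{0,3,2,2} = 1
G(26) = mex{1,0,3,3} = 2
Heap A: G(26) = 2.
Heap B: G(22) = 2.
Heap C: G(19) = 3.
Combined Grundy value = 2 ⊕ 2 ⊕ 3 = 3.
A winning move leaves total XOR = 0, i.e. changes one component's Grundy value g to g ⊕ X where X is the current total.
Heap A: need g' = 2⊕3 = 1. Options: 26−1→G=1, 26−2→G=0, 26−3→G=3, 26−7→G=3. Hits: 1.
Heap B: need g' = 2⊕3 = 1. Options: 22−1→G=1, 22−2→G=0, 22−3→G=3, 22−7→G=3. Hits: 1.
Heap C: need g' = 3⊕3 = 0. Options: 19−1→G=2, 19−2→G=1, 19−3→G=0, 19−7→G=0. Hits: 2.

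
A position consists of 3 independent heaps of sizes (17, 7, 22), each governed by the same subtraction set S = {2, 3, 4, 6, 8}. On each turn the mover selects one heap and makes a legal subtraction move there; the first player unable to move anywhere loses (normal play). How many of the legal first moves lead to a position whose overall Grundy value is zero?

All heaps use S = {2, 3, 4, 6, 8}:
n :  0  1  2  3  4  5  6  7  8  9 10 11 12 13 14 15 16 17 18 19 20 21 22
G :  0  0  1  1  2  2  3  3  4  4  0  0  1  1  2  2  3  3  4  4  0  0  1
Heap A: G(17) = 3.
Heap B: G(7) = 3.
Heap C: G(22) = 1.
Combined Grundy value = 3 ⊕ 3 ⊕ 1 = 1.
A winning move leaves total XOR = 0, i.e. changes one component's Grundy value g to g ⊕ X where X is the current total.
Heap A: need g' = 3⊕1 = 2. Options: 17−2→G=2, 17−3→G=2, 17−4→G=1, 17−6→G=0, 17−8→G=4. Hits: 2.
Heap B: need g' = 3⊕1 = 2. Options: 7−2→G=2, 7−3→G=2, 7−4→G=1, 7−6→G=0. Hits: 2.
Heap C: need g' = 1⊕1 = 0. Options: 22−2→G=0, 22−3→G=4, 22−4→G=4, 22−6→G=3, 22−8→G=2. Hits: 1.

5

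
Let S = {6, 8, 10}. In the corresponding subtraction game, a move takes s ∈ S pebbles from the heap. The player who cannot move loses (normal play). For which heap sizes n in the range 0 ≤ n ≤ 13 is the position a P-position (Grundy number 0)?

G(0) = 0
G(1) = mex{} = 0
G(2) = mex{} = 0
G(3) = mex{} = 0
G(4) = mex{} = 0
G(5) = mex{} = 0
G(6) = mex{0} = 1
G(7) = mex{0} = 1
G(8) = mex{0,0} = 1
G(9) = mex{0,0} = 1
G(10) = mex{0,0,0} = 1
G(11) = mex{0,0,0} = 1
G(12) = mex{1,0,0} = 2
G(13) = mex{1,0,0} = 2
P-positions are exactly the n with G(n) = 0.

0, 1, 2, 3, 4, 5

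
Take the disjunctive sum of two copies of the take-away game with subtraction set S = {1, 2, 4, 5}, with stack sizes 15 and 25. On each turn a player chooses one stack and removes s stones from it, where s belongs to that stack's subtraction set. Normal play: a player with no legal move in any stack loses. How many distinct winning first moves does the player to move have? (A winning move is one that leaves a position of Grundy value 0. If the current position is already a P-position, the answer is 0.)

4

All stacks use S = {1, 2, 4, 5}:
n :  0  1  2  3  4  5  6  7  8  9 10 11 12 13 14 15 16 17 18 19 20 21 22 23 24 25
G :  0  1  2  0  1  2  0  1  2  0  1  2  0  1  2  0  1  2  0  1  2  0  1  2  0  1
Stack A: G(15) = 0.
Stack B: G(25) = 1.
Combined Grundy value = 0 ⊕ 1 = 1.
A winning move leaves total XOR = 0, i.e. changes one component's Grundy value g to g ⊕ X where X is the current total.
Stack A: need g' = 0⊕1 = 1. Options: 15−1→G=2, 15−2→G=1, 15−4→G=2, 15−5→G=1. Hits: 2.
Stack B: need g' = 1⊕1 = 0. Options: 25−1→G=0, 25−2→G=2, 25−4→G=0, 25−5→G=2. Hits: 2.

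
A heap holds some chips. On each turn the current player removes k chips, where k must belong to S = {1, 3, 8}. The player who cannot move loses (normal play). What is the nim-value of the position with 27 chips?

1

n :  0  1  2  3  4  5  6  7  8  9 10 11 12 13 14 15 16 17 18 19 20 21 22 23 24 25 26 27
G :  0  1  0  1  0  1  0  1  2  3  2  0  1  0  1  0  1  0  1  2  3  2  0  1  0  1  0  1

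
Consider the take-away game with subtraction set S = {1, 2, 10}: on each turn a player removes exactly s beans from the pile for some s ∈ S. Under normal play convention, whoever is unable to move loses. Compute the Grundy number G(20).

2

G(0) = 0
G(1) = mex{0} = 1
G(2) = mex{1,0} = 2
G(3) = mex{2,1} = 0
G(4) = mex{0,2} = 1
G(5) = mex{1,0} = 2
G(6) = mex{2,1} = 0
G(7) = mex{0,2} = 1
G(8) = mex{1,0} = 2
G(9) = mex{2,1} = 0
G(10) = mex{0,2,0} = 1
G(11) = mex{1,0,1} = 2
G(12) = mex{2,1,2} = 0
G(13) = mex{0,2,0} = 1
G(14) = mex{1,0,1} = 2
G(15) = mex{2,1,2} = 0
G(16) = mex{0,2,0} = 1
G(17) = mex{1,0,1} = 2
G(18) = mex{2,1,2} = 0
G(19) = mex{0,2,0} = 1
G(20) = mex{1,0,1} = 2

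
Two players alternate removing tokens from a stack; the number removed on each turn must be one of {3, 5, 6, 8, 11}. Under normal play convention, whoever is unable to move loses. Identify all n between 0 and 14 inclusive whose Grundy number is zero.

G(0) = 0
G(1) = mex{} = 0
G(2) = mex{} = 0
G(3) = mex{0} = 1
G(4) = mex{0} = 1
G(5) = mex{0,0} = 1
G(6) = mex{1,0,0} = 2
G(7) = mex{1,0,0} = 2
G(8) = mex{1,1,0,0} = 2
G(9) = mex{2,1,1,0} = 3
G(10) = mex{2,1,1,0} = 3
G(11) = mex{2,2,1,1,0} = 3
G(12) = mex{3,2,2,1,0} = 4
G(13) = mex{3,2,2,1,0} = 4
G(14) = mex{3,3,2,2,1} = 0
P-positions are exactly the n with G(n) = 0.

0, 1, 2, 14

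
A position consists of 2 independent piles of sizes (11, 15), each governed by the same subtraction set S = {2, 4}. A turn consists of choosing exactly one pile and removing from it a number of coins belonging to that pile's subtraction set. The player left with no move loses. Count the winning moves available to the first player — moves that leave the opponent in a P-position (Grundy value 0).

All piles use S = {2, 4}:
G(0) = 0
G(1) = mex{} = 0
G(2) = mex{0} = 1
G(3) = mex{0} = 1
G(4) = mex{1,0} = 2
G(5) = mex{1,0} = 2
G(6) = mex{2,1} = 0
G(7) = mex{2,1} = 0
G(8) = mex{0,2} = 1
G(9) = mex{0,2} = 1
G(10) = mex{1,0} = 2
G(11) = mex{1,0} = 2
G(12) = mex{2,1} = 0
G(13) = mex{2,1} = 0
G(14) = mex{0,2} = 1
G(15) = mex{0,2} = 1
Pile A: G(11) = 2.
Pile B: G(15) = 1.
Combined Grundy value = 2 ⊕ 1 = 3.
A winning move leaves total XOR = 0, i.e. changes one component's Grundy value g to g ⊕ X where X is the current total.
Pile A: need g' = 2⊕3 = 1. Options: 11−2→G=1, 11−4→G=0. Hits: 1.
Pile B: need g' = 1⊕3 = 2. Options: 15−2→G=0, 15−4→G=2. Hits: 1.

2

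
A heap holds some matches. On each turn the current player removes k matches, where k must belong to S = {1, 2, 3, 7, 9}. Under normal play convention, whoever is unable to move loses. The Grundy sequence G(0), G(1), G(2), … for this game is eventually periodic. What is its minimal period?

4

n :  0  1  2  3  4  5  6  7  8  9 10 11 12 13 14
G :  0  1  2  3  0  1  2  3  0  1  2  3  0  1  2
G(n+4) = G(n) holds for n = 0,…,8 (a full window of length max(S) = 9), so the sequence is purely periodic with period 4.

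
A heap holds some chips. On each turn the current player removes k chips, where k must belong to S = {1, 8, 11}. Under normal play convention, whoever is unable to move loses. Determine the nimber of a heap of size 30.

0

G(0) = 0
G(1) = mex{0} = 1
G(2) = mex{1} = 0
G(3) = mex{0} = 1
G(4) = mex{1} = 0
G(5) = mex{0} = 1
G(6) = mex{1} = 0
G(7) = mex{0} = 1
G(8) = mex{1,0} = 2
G(9) = mex{2,1} = 0
G(10) = mex{0,0} = 1
G(11) = mex{1,1,0} = 2
G(12) = mex{2,0,1} = 3
G(13) = mex{3,1,0} = 2
G(14) = mex{2,0,1} = 3
G(15) = mex{3,1,0} = 2
G(16) = mex{2,2,1} = 0
G(17) = mex{0,0,0} = 1
G(18) = mex{1,1,1} = 0
G(19) = mex{0,2,2} = 1
G(20) = mex{1,3,0} = 2
G(21) = mex{2,2,1} = 0
G(22) = mex{0,3,2} = 1
G(23) = mex{1,2,3} = 0
G(24) = mex{0,0,2} = 1
G(25) = mex{1,1,3} = 0
G(26) = mex{0,0,2} = 1
G(27) = mex{1,1,0} = 2
G(28) = mex{2,2,1} = 0
G(29) = mex{0,0,0} = 1
G(30) = mex{1,1,1} = 0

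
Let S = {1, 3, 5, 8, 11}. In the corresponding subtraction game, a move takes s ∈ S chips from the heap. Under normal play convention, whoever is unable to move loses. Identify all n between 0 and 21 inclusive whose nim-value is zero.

0, 2, 4, 6, 16, 18, 20

n :  0  1  2  3  4  5  6  7  8  9 10 11 12 13 14 15 16 17 18 19 20 21
G :  0  1  0  1  0  1  0  1  2  3  2  3  2  3  2  3  0  1  0  1  0  1
P-positions are exactly the n with G(n) = 0.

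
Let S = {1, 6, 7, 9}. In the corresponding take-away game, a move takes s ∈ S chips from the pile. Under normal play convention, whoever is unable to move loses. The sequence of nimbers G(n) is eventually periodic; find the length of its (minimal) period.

12

G(0) = 0
G(1) = mex{0} = 1
G(2) = mex{1} = 0
G(3) = mex{0} = 1
G(4) = mex{1} = 0
G(5) = mex{0} = 1
G(6) = mex{1,0} = 2
G(7) = mex{2,1,0} = 3
G(8) = mex{3,0,1} = 2
G(9) = mex{2,1,0,0} = 3
G(10) = mex{3,0,1,1} = 2
G(11) = mex{2,1,0,0} = 3
G(12) = mex{3,2,1,1} = 0
G(13) = mex{0,3,2,0} = 1
G(14) = mex{1,2,3,1} = 0
G(15) = mex{0,3,2,2} = 1
G(16) = mex{1,2,3,3} = 0
G(17) = mex{0,3,2,2} = 1
G(18) = mex{1,0,3,3} = 2
G(19) = mex{2,1,0,2} = 3
G(20) = mex{3,0,1,3} = 2
G(21) = mex{2,1,0,0} = 3
G(22) = mex{3,0,1,1} = 2
G(23) = mex{2,1,0,0} = 3
G(24) = mex{3,2,1,1} = 0
G(25) = mex{0,3,2,0} = 1
G(n+12) = G(n) holds for n = 0,…,8 (a full window of length max(S) = 9), so the sequence is purely periodic with period 12.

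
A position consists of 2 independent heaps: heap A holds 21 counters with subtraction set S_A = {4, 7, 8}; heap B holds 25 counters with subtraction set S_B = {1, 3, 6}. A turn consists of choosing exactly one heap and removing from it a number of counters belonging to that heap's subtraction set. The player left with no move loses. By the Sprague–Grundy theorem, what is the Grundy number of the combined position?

1

Heap A, S = {4, 7, 8}:
n :  0  1  2  3  4  5  6  7  8  9 10 11 12 13 14 15 16 17 18 19 20 21
G :  0  0  0  0  1  1  1  1  2  2  2  2  0  0  0  0  1  1  1  1  2  2
G_A(21) = 2.
Heap B, S = {1, 3, 6}:
n :  0  1  2  3  4  5  6  7  8  9 10 11 12 13 14 15 16 17 18 19 20 21 22 23 24 25
G :  0  1  0  1  0  1  2  3  2  0  1  0  1  0  1  2  3  2  0  1  0  1  0  1  2  3
G_B(25) = 3.
Combined Grundy value = 2 ⊕ 3 = 1.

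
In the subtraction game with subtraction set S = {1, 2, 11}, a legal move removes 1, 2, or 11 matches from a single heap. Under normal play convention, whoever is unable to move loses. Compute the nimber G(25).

n :  0  1  2  3  4  5  6  7  8  9 10 11 12 13 14 15 16 17 18 19 20 21 22 23 24 25
G :  0  1  2  0  1  2  0  1  2  0  1  2  0  1  2  0  1  2  0  1  2  0  1  2  0  1

1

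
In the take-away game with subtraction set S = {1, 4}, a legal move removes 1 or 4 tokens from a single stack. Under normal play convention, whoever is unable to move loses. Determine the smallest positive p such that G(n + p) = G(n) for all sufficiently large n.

5

G(0) = 0
G(1) = mex{0} = 1
G(2) = mex{1} = 0
G(3) = mex{0} = 1
G(4) = mex{1,0} = 2
G(5) = mex{2,1} = 0
G(6) = mex{0,0} = 1
G(7) = mex{1,1} = 0
G(8) = mex{0,2} = 1
G(9) = mex{1,0} = 2
G(10) = mex{2,1} = 0
G(11) = mex{0,0} = 1
G(12) = mex{1,1} = 0
G(13) = mex{0,2} = 1
G(14) = mex{1,0} = 2
G(n+5) = G(n) holds for n = 0,…,3 (a full window of length max(S) = 4), so the sequence is purely periodic with period 5.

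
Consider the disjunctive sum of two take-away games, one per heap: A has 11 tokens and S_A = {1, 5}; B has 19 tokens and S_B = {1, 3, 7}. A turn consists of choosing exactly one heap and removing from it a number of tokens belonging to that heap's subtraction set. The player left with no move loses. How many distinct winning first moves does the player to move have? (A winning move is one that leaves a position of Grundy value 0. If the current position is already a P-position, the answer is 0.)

0

Heap A, S = {1, 5}:
G(0) = 0
G(1) = mex{0} = 1
G(2) = mex{1} = 0
G(3) = mex{0} = 1
G(4) = mex{1} = 0
G(5) = mex{0,0} = 1
G(6) = mex{1,1} = 0
G(7) = mex{0,0} = 1
G(8) = mex{1,1} = 0
G(9) = mex{0,0} = 1
G(10) = mex{1,1} = 0
G(11) = mex{0,0} = 1
G_A(11) = 1.
Heap B, S = {1, 3, 7}:
n :  0  1  2  3  4  5  6  7  8  9 10 11 12 13 14 15 16 17 18 19
G :  0  1  0  1  0  1  0  1  0  1  0  1  0  1  0  1  0  1  0  1
G_B(19) = 1.
Combined Grundy value = 1 ⊕ 1 = 0.
A winning move leaves total XOR = 0, i.e. changes one component's Grundy value g to g ⊕ X where X is the current total.
Heap A: target g' = 1⊕0 = 1, but every legal move changes the Grundy value (mex property), so 0 moves.
Heap B: target g' = 1⊕0 = 1, but every legal move changes the Grundy value (mex property), so 0 moves.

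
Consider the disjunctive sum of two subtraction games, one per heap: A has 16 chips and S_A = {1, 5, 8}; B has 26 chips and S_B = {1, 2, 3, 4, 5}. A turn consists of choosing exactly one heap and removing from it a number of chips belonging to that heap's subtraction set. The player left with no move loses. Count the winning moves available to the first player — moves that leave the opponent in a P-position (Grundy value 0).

2

Heap A, S = {1, 5, 8}:
n :  0  1  2  3  4  5  6  7  8  9 10 11 12 13 14 15 16
G :  0  1  0  1  0  1  0  1  2  3  2  3  2  0  1  0  1
G_A(16) = 1.
Heap B, S = {1, 2, 3, 4, 5}:
G(0) = 0
G(1) = mex{0} = 1
G(2) = mex{1,0} = 2
G(3) = mex{2,1,0} = 3
G(4) = mex{3,2,1,0} = 4
G(5) = mex{4,3,2,1,0} = 5
G(6) = mex{5,4,3,2,1} = 0
G(7) = mex{0,5,4,3,2} = 1
G(8) = mex{1,0,5,4,3} = 2
G(9) = mex{2,1,0,5,4} = 3
G(10) = mex{3,2,1,0,5} = 4
G(11) = mex{4,3,2,1,0} = 5
G(12) = mex{5,4,3,2,1} = 0
G(13) = mex{0,5,4,3,2} = 1
G(14) = mex{1,0,5,4,3} = 2
G(15) = mex{2,1,0,5,4} = 3
G(16) = mex{3,2,1,0,5} = 4
G(17) = mex{4,3,2,1,0} = 5
G(18) = mex{5,4,3,2,1} = 0
G(19) = mex{0,5,4,3,2} = 1
G(20) = mex{1,0,5,4,3} = 2
G(21) = mex{2,1,0,5,4} = 3
G(22) = mex{3,2,1,0,5} = 4
G(23) = mex{4,3,2,1,0} = 5
G(24) = mex{5,4,3,2,1} = 0
G(25) = mex{0,5,4,3,2} = 1
G(26) = mex{1,0,5,4,3} = 2
G_B(26) = 2.
Combined Grundy value = 1 ⊕ 2 = 3.
A winning move leaves total XOR = 0, i.e. changes one component's Grundy value g to g ⊕ X where X is the current total.
Heap A: need g' = 1⊕3 = 2. Options: 16−1→G=0, 16−5→G=3, 16−8→G=2. Hits: 1.
Heap B: need g' = 2⊕3 = 1. Options: 26−1→G=1, 26−2→G=0, 26−3→G=5, 26−4→G=4, 26−5→G=3. Hits: 1.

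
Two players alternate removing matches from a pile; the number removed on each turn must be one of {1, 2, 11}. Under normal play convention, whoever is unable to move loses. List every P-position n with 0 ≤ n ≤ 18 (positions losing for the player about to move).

0, 3, 6, 9, 12, 15, 18

G(0) = 0
G(1) = mex{0} = 1
G(2) = mex{1,0} = 2
G(3) = mex{2,1} = 0
G(4) = mex{0,2} = 1
G(5) = mex{1,0} = 2
G(6) = mex{2,1} = 0
G(7) = mex{0,2} = 1
G(8) = mex{1,0} = 2
G(9) = mex{2,1} = 0
G(10) = mex{0,2} = 1
G(11) = mex{1,0,0} = 2
G(12) = mex{2,1,1} = 0
G(13) = mex{0,2,2} = 1
G(14) = mex{1,0,0} = 2
G(15) = mex{2,1,1} = 0
G(16) = mex{0,2,2} = 1
G(17) = mex{1,0,0} = 2
G(18) = mex{2,1,1} = 0
P-positions are exactly the n with G(n) = 0.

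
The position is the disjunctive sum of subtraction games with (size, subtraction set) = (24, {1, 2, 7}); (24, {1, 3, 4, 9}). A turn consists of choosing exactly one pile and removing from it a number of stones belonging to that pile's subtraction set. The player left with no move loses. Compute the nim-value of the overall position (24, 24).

Pile A, S = {1, 2, 7}:
G(0) = 0
G(1) = mex{0} = 1
G(2) = mex{1,0} = 2
G(3) = mex{2,1} = 0
G(4) = mex{0,2} = 1
G(5) = mex{1,0} = 2
G(6) = mex{2,1} = 0
G(7) = mex{0,2,0} = 1
G(8) = mex{1,0,1} = 2
G(9) = mex{2,1,2} = 0
G(10) = mex{0,2,0} = 1
G(11) = mex{1,0,1} = 2
G(12) = mex{2,1,2} = 0
G(13) = mex{0,2,0} = 1
G(14) = mex{1,0,1} = 2
G(15) = mex{2,1,2} = 0
G(16) = mex{0,2,0} = 1
G(17) = mex{1,0,1} = 2
G(18) = mex{2,1,2} = 0
G(19) = mex{0,2,0} = 1
G(20) = mex{1,0,1} = 2
G(21) = mex{2,1,2} = 0
G(22) = mex{0,2,0} = 1
G(23) = mex{1,0,1} = 2
G(24) = mex{2,1,2} = 0
G_A(24) = 0.
Pile B, S = {1, 3, 4, 9}:
n :  0  1  2  3  4  5  6  7  8  9 10 11 12 13 14 15 16 17 18 19 20 21 22 23 24
G :  0  1  0  1  2  3  2  0  1  4  3  2  0  1  0  1  2  3  2  0  1  4  3  2  0
G_B(24) = 0.
Combined Grundy value = 0 ⊕ 0 = 0.

0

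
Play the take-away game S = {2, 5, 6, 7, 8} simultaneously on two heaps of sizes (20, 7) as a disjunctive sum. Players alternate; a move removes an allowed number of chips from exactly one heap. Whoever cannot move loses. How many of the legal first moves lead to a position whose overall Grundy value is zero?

All heaps use S = {2, 5, 6, 7, 8}:
G(0) = 0
G(1) = mex{} = 0
G(2) = mex{0} = 1
G(3) = mex{0} = 1
G(4) = mex{1} = 0
G(5) = mex{1,0} = 2
G(6) = mex{0,0,0} = 1
G(7) = mex{2,1,0,0} = 3
G(8) = mex{1,1,1,0,0} = 2
G(9) = mex{3,0,1,1,0} = 2
G(10) = mex{2,2,0,1,1} = 3
G(11) = mex{2,1,2,0,1} = 3
G(12) = mex{3,3,1,2,0} = 4
G(13) = mex{3,2,3,1,2} = 0
G(14) = mex{4,2,2,3,1} = 0
G(15) = mex{0,3,2,2,3} = 1
G(16) = mex{0,3,3,2,2} = 1
G(17) = mex{1,4,3,3,2} = 0
G(18) = mex{1,0,4,3,3} = 2
G(19) = mex{0,0,0,4,3} = 1
G(20) = mex{2,1,0,0,4} = 3
Heap A: G(20) = 3.
Heap B: G(7) = 3.
Combined Grundy value = 3 ⊕ 3 = 0.
A winning move leaves total XOR = 0, i.e. changes one component's Grundy value g to g ⊕ X where X is the current total.
Heap A: target g' = 3⊕0 = 3, but every legal move changes the Grundy value (mex property), so 0 moves.
Heap B: target g' = 3⊕0 = 3, but every legal move changes the Grundy value (mex property), so 0 moves.

0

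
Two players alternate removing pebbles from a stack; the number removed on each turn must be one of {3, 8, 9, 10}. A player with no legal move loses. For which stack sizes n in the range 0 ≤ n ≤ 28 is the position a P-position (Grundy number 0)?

0, 1, 2, 6, 7, 13, 18, 19, 20, 24, 25

n :  0  1  2  3  4  5  6  7  8  9 10 11 12 13 14 15 16 17 18 19 20 21 22 23 24 25 26 27 28
G :  0  0  0  1  1  1  0  0  2  1  1  3  2  0  2  3  1  3  0  0  0  1  1  1  0  0  2  1  1
P-positions are exactly the n with G(n) = 0.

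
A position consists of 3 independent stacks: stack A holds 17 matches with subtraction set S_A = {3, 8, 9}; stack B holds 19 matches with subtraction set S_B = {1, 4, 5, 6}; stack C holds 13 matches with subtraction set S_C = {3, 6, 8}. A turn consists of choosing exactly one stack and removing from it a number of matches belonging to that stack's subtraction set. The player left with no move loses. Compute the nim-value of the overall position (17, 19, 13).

Stack A, S = {3, 8, 9}:
G(0) = 0
G(1) = mex{} = 0
G(2) = mex{} = 0
G(3) = mex{0} = 1
G(4) = mex{0} = 1
G(5) = mex{0} = 1
G(6) = mex{1} = 0
G(7) = mex{1} = 0
G(8) = mex{1,0} = 2
G(9) = mex{0,0,0} = 1
G(10) = mex{0,0,0} = 1
G(11) = mex{2,1,0} = 3
G(12) = mex{1,1,1} = 0
G(13) = mex{1,1,1} = 0
G(14) = mex{3,0,1} = 2
G(15) = mex{0,0,0} = 1
G(16) = mex{0,2,0} = 1
G(17) = mex{2,1,2} = 0
G_A(17) = 0.
Stack B, S = {1, 4, 5, 6}:
n :  0  1  2  3  4  5  6  7  8  9 10 11 12 13 14 15 16 17 18 19
G :  0  1  0  1  2  3  2  3  4  0  1  0  1  2  3  2  3  4  0  1
G_B(19) = 1.
Stack C, S = {3, 6, 8}:
G(0) = 0
G(1) = mex{} = 0
G(2) = mex{} = 0
G(3) = mex{0} = 1
G(4) = mex{0} = 1
G(5) = mex{0} = 1
G(6) = mex{1,0} = 2
G(7) = mex{1,0} = 2
G(8) = mex{1,0,0} = 2
G(9) = mex{2,1,0} = 3
G(10) = mex{2,1,0} = 3
G(11) = mex{2,1,1} = 0
G(12) = mex{3,2,1} = 0
G(13) = mex{3,2,1} = 0
G_C(13) = 0.
Combined Grundy value = 0 ⊕ 1 ⊕ 0 = 1.

1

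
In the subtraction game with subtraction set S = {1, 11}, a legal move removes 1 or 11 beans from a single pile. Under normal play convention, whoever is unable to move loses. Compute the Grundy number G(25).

n :  0  1  2  3  4  5  6  7  8  9 10 11 12 13 14 15 16 17 18 19 20 21 22 23 24 25
G :  0  1  0  1  0  1  0  1  0  1  0  1  0  1  0  1  0  1  0  1  0  1  0  1  0  1

1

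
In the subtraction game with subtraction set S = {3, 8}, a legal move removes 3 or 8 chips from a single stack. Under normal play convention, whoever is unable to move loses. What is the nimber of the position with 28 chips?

0

n :  0  1  2  3  4  5  6  7  8  9 10 11 12 13 14 15 16 17 18 19 20 21 22 23 24 25 26 27 28
G :  0  0  0  1  1  1  0  0  2  1  1  0  0  0  1  1  1  0  0  2  1  1  0  0  0  1  1  1  0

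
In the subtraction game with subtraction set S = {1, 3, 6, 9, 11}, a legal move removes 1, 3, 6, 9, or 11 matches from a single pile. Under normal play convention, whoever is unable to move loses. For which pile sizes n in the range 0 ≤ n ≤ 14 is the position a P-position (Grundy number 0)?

0, 2, 4, 12, 14

G(0) = 0
G(1) = mex{0} = 1
G(2) = mex{1} = 0
G(3) = mex{0,0} = 1
G(4) = mex{1,1} = 0
G(5) = mex{0,0} = 1
G(6) = mex{1,1,0} = 2
G(7) = mex{2,0,1} = 3
G(8) = mex{3,1,0} = 2
G(9) = mex{2,2,1,0} = 3
G(10) = mex{3,3,0,1} = 2
G(11) = mex{2,2,1,0,0} = 3
G(12) = mex{3,3,2,1,1} = 0
G(13) = mex{0,2,3,0,0} = 1
G(14) = mex{1,3,2,1,1} = 0
P-positions are exactly the n with G(n) = 0.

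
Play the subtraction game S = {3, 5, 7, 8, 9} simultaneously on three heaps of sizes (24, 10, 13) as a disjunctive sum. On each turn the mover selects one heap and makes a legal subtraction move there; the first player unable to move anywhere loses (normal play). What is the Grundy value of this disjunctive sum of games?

All heaps use S = {3, 5, 7, 8, 9}:
G(0) = 0
G(1) = mex{} = 0
G(2) = mex{} = 0
G(3) = mex{0} = 1
G(4) = mex{0} = 1
G(5) = mex{0,0} = 1
G(6) = mex{1,0} = 2
G(7) = mex{1,0,0} = 2
G(8) = mex{1,1,0,0} = 2
G(9) = mex{2,1,0,0,0} = 3
G(10) = mex{2,1,1,0,0} = 3
G(11) = mex{2,2,1,1,0} = 3
G(12) = mex{3,2,1,1,1} = 0
G(13) = mex{3,2,2,1,1} = 0
G(14) = mex{3,3,2,2,1} = 0
G(15) = mex{0,3,2,2,2} = 1
G(16) = mex{0,3,3,2,2} = 1
G(17) = mex{0,0,3,3,2} = 1
G(18) = mex{1,0,3,3,3} = 2
G(19) = mex{1,0,0,3,3} = 2
G(20) = mex{1,1,0,0,3} = 2
G(21) = mex{2,1,0,0,0} = 3
G(22) = mex{2,1,1,0,0} = 3
G(23) = mex{2,2,1,1,0} = 3
G(24) = mex{3,2,1,1,1} = 0
Heap A: G(24) = 0.
Heap B: G(10) = 3.
Heap C: G(13) = 0.
Combined Grundy value = 0 ⊕ 3 ⊕ 0 = 3.

3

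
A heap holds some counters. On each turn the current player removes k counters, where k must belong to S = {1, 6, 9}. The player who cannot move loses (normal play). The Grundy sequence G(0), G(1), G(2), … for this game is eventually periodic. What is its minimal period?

5

G(0) = 0
G(1) = mex{0} = 1
G(2) = mex{1} = 0
G(3) = mex{0} = 1
G(4) = mex{1} = 0
G(5) = mex{0} = 1
G(6) = mex{1,0} = 2
G(7) = mex{2,1} = 0
G(8) = mex{0,0} = 1
G(9) = mex{1,1,0} = 2
G(10) = mex{2,0,1} = 3
G(11) = mex{3,1,0} = 2
G(12) = mex{2,2,1} = 0
G(13) = mex{0,0,0} = 1
G(14) = mex{1,1,1} = 0
G(15) = mex{0,2,2} = 1
G(16) = mex{1,3,0} = 2
G(17) = mex{2,2,1} = 0
G(18) = mex{0,0,2} = 1
G(19) = mex{1,1,3} = 0
G(20) = mex{0,0,2} = 1
G(21) = mex{1,1,0} = 2
G(22) = mex{2,2,1} = 0
G(23) = mex{0,0,0} = 1
G(24) = mex{1,1,1} = 0
G(25) = mex{0,0,2} = 1
G(26) = mex{1,1,0} = 2
From n = 11 onward G(n+5) = G(n); since this holds over max(S) = 9 consecutive positions the period is 5 (pre-period 11).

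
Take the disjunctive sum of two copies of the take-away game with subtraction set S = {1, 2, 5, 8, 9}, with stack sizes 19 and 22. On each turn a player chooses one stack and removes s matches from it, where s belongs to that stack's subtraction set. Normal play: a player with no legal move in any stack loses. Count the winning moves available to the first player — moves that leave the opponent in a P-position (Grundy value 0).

All stacks use S = {1, 2, 5, 8, 9}:
G(0) = 0
G(1) = mex{0} = 1
G(2) = mex{1,0} = 2
G(3) = mex{2,1} = 0
G(4) = mex{0,2} = 1
G(5) = mex{1,0,0} = 2
G(6) = mex{2,1,1} = 0
G(7) = mex{0,2,2} = 1
G(8) = mex{1,0,0,0} = 2
G(9) = mex{2,1,1,1,0} = 3
G(10) = mex{3,2,2,2,1} = 0
G(11) = mex{0,3,0,0,2} = 1
G(12) = mex{1,0,1,1,0} = 2
G(13) = mex{2,1,2,2,1} = 0
G(14) = mex{0,2,3,0,2} = 1
G(15) = mex{1,0,0,1,0} = 2
G(16) = mex{2,1,1,2,1} = 0
G(17) = mex{0,2,2,3,2} = 1
G(18) = mex{1,0,0,0,3} = 2
G(19) = mex{2,1,1,1,0} = 3
G(20) = mex{3,2,2,2,1} = 0
G(21) = mex{0,3,0,0,2} = 1
G(22) = mex{1,0,1,1,0} = 2
Stack A: G(19) = 3.
Stack B: G(22) = 2.
Combined Grundy value = 3 ⊕ 2 = 1.
A winning move leaves total XOR = 0, i.e. changes one component's Grundy value g to g ⊕ X where X is the current total.
Stack A: need g' = 3⊕1 = 2. Options: 19−1→G=2, 19−2→G=1, 19−5→G=1, 19−8→G=1, 19−9→G=0. Hits: 1.
Stack B: need g' = 2⊕1 = 3. Options: 22−1→G=1, 22−2→G=0, 22−5→G=1, 22−8→G=1, 22−9→G=0. Hits: 0.

1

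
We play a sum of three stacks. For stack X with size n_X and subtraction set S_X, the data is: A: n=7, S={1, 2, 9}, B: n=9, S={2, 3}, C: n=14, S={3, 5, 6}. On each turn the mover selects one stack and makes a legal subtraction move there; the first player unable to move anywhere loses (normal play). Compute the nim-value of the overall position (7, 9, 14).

2

Stack A, S = {1, 2, 9}:
n : 0 1 2 3 4 5 6 7
G : 0 1 2 0 1 2 0 1
G_A(7) = 1.
Stack B, S = {2, 3}:
G(0) = 0
G(1) = mex{} = 0
G(2) = mex{0} = 1
G(3) = mex{0,0} = 1
G(4) = mex{1,0} = 2
G(5) = mex{1,1} = 0
G(6) = mex{2,1} = 0
G(7) = mex{0,2} = 1
G(8) = mex{0,0} = 1
G(9) = mex{1,0} = 2
G_B(9) = 2.
Stack C, S = {3, 5, 6}:
n :  0  1  2  3  4  5  6  7  8  9 10 11 12 13 14
G :  0  0  0  1  1  1  2  2  2  0  0  0  1  1  1
G_C(14) = 1.
Combined Grundy value = 1 ⊕ 2 ⊕ 1 = 2.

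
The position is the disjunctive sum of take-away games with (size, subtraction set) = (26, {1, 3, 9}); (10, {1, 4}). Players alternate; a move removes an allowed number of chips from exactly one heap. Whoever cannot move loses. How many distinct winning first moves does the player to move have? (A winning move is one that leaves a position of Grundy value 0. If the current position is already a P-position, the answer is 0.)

0

Heap A, S = {1, 3, 9}:
G(0) = 0
G(1) = mex{0} = 1
G(2) = mex{1} = 0
G(3) = mex{0,0} = 1
G(4) = mex{1,1} = 0
G(5) = mex{0,0} = 1
G(6) = mex{1,1} = 0
G(7) = mex{0,0} = 1
G(8) = mex{1,1} = 0
G(9) = mex{0,0,0} = 1
G(10) = mex{1,1,1} = 0
G(11) = mex{0,0,0} = 1
G(12) = mex{1,1,1} = 0
G(13) = mex{0,0,0} = 1
G(14) = mex{1,1,1} = 0
G(15) = mex{0,0,0} = 1
G(16) = mex{1,1,1} = 0
G(17) = mex{0,0,0} = 1
G(18) = mex{1,1,1} = 0
G(19) = mex{0,0,0} = 1
G(20) = mex{1,1,1} = 0
G(21) = mex{0,0,0} = 1
G(22) = mex{1,1,1} = 0
G(23) = mex{0,0,0} = 1
G(24) = mex{1,1,1} = 0
G(25) = mex{0,0,0} = 1
G(26) = mex{1,1,1} = 0
G_A(26) = 0.
Heap B, S = {1, 4}:
G(0) = 0
G(1) = mex{0} = 1
G(2) = mex{1} = 0
G(3) = mex{0} = 1
G(4) = mex{1,0} = 2
G(5) = mex{2,1} = 0
G(6) = mex{0,0} = 1
G(7) = mex{1,1} = 0
G(8) = mex{0,2} = 1
G(9) = mex{1,0} = 2
G(10) = mex{2,1} = 0
G_B(10) = 0.
Combined Grundy value = 0 ⊕ 0 = 0.
A winning move leaves total XOR = 0, i.e. changes one component's Grundy value g to g ⊕ X where X is the current total.
Heap A: target g' = 0⊕0 = 0, but every legal move changes the Grundy value (mex property), so 0 moves.
Heap B: target g' = 0⊕0 = 0, but every legal move changes the Grundy value (mex property), so 0 moves.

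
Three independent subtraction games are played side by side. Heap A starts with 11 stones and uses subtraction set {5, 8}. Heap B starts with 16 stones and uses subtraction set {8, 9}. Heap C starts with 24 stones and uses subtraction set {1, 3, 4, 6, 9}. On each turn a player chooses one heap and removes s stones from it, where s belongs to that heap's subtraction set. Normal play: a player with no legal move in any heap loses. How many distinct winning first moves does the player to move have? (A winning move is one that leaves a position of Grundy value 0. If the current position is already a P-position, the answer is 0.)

Heap A, S = {5, 8}:
n :  0  1  2  3  4  5  6  7  8  9 10 11
G :  0  0  0  0  0  1  1  1  1  1  2  2
G_A(11) = 2.
Heap B, S = {8, 9}:
n :  0  1  2  3  4  5  6  7  8  9 10 11 12 13 14 15 16
G :  0  0  0  0  0  0  0  0  1  1  1  1  1  1  1  1  2
G_B(16) = 2.
Heap C, S = {1, 3, 4, 6, 9}:
n :  0  1  2  3  4  5  6  7  8  9 10 11 12 13 14 15 16 17 18 19 20 21 22 23 24
G :  0  1  0  1  2  3  2  0  1  4  3  2  0  1  0  1  2  3  2  0  1  4  3  2  0
G_C(24) = 0.
Combined Grundy value = 2 ⊕ 2 ⊕ 0 = 0.
A winning move leaves total XOR = 0, i.e. changes one component's Grundy value g to g ⊕ X where X is the current total.
Heap A: target g' = 2⊕0 = 2, but every legal move changes the Grundy value (mex property), so 0 moves.
Heap B: target g' = 2⊕0 = 2, but every legal move changes the Grundy value (mex property), so 0 moves.
Heap C: target g' = 0⊕0 = 0, but every legal move changes the Grundy value (mex property), so 0 moves.

0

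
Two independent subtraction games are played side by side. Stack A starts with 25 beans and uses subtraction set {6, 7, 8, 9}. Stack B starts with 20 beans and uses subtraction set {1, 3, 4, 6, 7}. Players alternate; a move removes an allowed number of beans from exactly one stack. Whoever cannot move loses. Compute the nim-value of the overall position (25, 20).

1

Stack A, S = {6, 7, 8, 9}:
G(0) = 0
G(1) = mex{} = 0
G(2) = mex{} = 0
G(3) = mex{} = 0
G(4) = mex{} = 0
G(5) = mex{} = 0
G(6) = mex{0} = 1
G(7) = mex{0,0} = 1
G(8) = mex{0,0,0} = 1
G(9) = mex{0,0,0,0} = 1
G(10) = mex{0,0,0,0} = 1
G(11) = mex{0,0,0,0} = 1
G(12) = mex{1,0,0,0} = 2
G(13) = mex{1,1,0,0} = 2
G(14) = mex{1,1,1,0} = 2
G(15) = mex{1,1,1,1} = 0
G(16) = mex{1,1,1,1} = 0
G(17) = mex{1,1,1,1} = 0
G(18) = mex{2,1,1,1} = 0
G(19) = mex{2,2,1,1} = 0
G(20) = mex{2,2,2,1} = 0
G(21) = mex{0,2,2,2} = 1
G(22) = mex{0,0,2,2} = 1
G(23) = mex{0,0,0,2} = 1
G(24) = mex{0,0,0,0} = 1
G(25) = mex{0,0,0,0} = 1
G_A(25) = 1.
Stack B, S = {1, 3, 4, 6, 7}:
G(0) = 0
G(1) = mex{0} = 1
G(2) = mex{1} = 0
G(3) = mex{0,0} = 1
G(4) = mex{1,1,0} = 2
G(5) = mex{2,0,1} = 3
G(6) = mex{3,1,0,0} = 2
G(7) = mex{2,2,1,1,0} = 3
G(8) = mex{3,3,2,0,1} = 4
G(9) = mex{4,2,3,1,0} = 5
G(10) = mex{5,3,2,2,1} = 0
G(11) = mex{0,4,3,3,2} = 1
G(12) = mex{1,5,4,2,3} = 0
G(13) = mex{0,0,5,3,2} = 1
G(14) = mex{1,1,0,4,3} = 2
G(15) = mex{2,0,1,5,4} = 3
G(16) = mex{3,1,0,0,5} = 2
G(17) = mex{2,2,1,1,0} = 3
G(18) = mex{3,3,2,0,1} = 4
G(19) = mex{4,2,3,1,0} = 5
G(20) = mex{5,3,2,2,1} = 0
G_B(20) = 0.
Combined Grundy value = 1 ⊕ 0 = 1.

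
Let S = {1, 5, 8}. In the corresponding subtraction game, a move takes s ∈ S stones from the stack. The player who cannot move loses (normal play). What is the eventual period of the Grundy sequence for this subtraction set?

13

G(0) = 0
G(1) = mex{0} = 1
G(2) = mex{1} = 0
G(3) = mex{0} = 1
G(4) = mex{1} = 0
G(5) = mex{0,0} = 1
G(6) = mex{1,1} = 0
G(7) = mex{0,0} = 1
G(8) = mex{1,1,0} = 2
G(9) = mex{2,0,1} = 3
G(10) = mex{3,1,0} = 2
G(11) = mex{2,0,1} = 3
G(12) = mex{3,1,0} = 2
G(13) = mex{2,2,1} = 0
G(14) = mex{0,3,0} = 1
G(15) = mex{1,2,1} = 0
G(16) = mex{0,3,2} = 1
G(17) = mex{1,2,3} = 0
G(18) = mex{0,0,2} = 1
G(19) = mex{1,1,3} = 0
G(20) = mex{0,0,2} = 1
G(21) = mex{1,1,0} = 2
G(22) = mex{2,0,1} = 3
G(23) = mex{3,1,0} = 2
G(24) = mex{2,0,1} = 3
G(25) = mex{3,1,0} = 2
G(26) = mex{2,2,1} = 0
G(27) = mex{0,3,0} = 1
G(n+13) = G(n) holds for n = 0,…,7 (a full window of length max(S) = 8), so the sequence is purely periodic with period 13.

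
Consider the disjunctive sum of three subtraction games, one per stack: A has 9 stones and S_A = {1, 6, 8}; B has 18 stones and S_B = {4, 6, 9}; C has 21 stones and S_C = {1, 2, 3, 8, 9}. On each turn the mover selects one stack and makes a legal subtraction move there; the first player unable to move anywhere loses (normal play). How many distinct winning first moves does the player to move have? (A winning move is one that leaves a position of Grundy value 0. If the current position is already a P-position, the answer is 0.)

0

Stack A, S = {1, 6, 8}:
G(0) = 0
G(1) = mex{0} = 1
G(2) = mex{1} = 0
G(3) = mex{0} = 1
G(4) = mex{1} = 0
G(5) = mex{0} = 1
G(6) = mex{1,0} = 2
G(7) = mex{2,1} = 0
G(8) = mex{0,0,0} = 1
G(9) = mex{1,1,1} = 0
G_A(9) = 0.
Stack B, S = {4, 6, 9}:
G(0) = 0
G(1) = mex{} = 0
G(2) = mex{} = 0
G(3) = mex{} = 0
G(4) = mex{0} = 1
G(5) = mex{0} = 1
G(6) = mex{0,0} = 1
G(7) = mex{0,0} = 1
G(8) = mex{1,0} = 2
G(9) = mex{1,0,0} = 2
G(10) = mex{1,1,0} = 2
G(11) = mex{1,1,0} = 2
G(12) = mex{2,1,0} = 3
G(13) = mex{2,1,1} = 0
G(14) = mex{2,2,1} = 0
G(15) = mex{2,2,1} = 0
G(16) = mex{3,2,1} = 0
G(17) = mex{0,2,2} = 1
G(18) = mex{0,3,2} = 1
G_B(18) = 1.
Stack C, S = {1, 2, 3, 8, 9}:
G(0) = 0
G(1) = mex{0} = 1
G(2) = mex{1,0} = 2
G(3) = mex{2,1,0} = 3
G(4) = mex{3,2,1} = 0
G(5) = mex{0,3,2} = 1
G(6) = mex{1,0,3} = 2
G(7) = mex{2,1,0} = 3
G(8) = mex{3,2,1,0} = 4
G(9) = mex{4,3,2,1,0} = 5
G(10) = mex{5,4,3,2,1} = 0
G(11) = mex{0,5,4,3,2} = 1
G(12) = mex{1,0,5,0,3} = 2
G(13) = mex{2,1,0,1,0} = 3
G(14) = mex{3,2,1,2,1} = 0
G(15) = mex{0,3,2,3,2} = 1
G(16) = mex{1,0,3,4,3} = 2
G(17) = mex{2,1,0,5,4} = 3
G(18) = mex{3,2,1,0,5} = 4
G(19) = mex{4,3,2,1,0} = 5
G(20) = mex{5,4,3,2,1} = 0
G(21) = mex{0,5,4,3,2} = 1
G_C(21) = 1.
Combined Grundy value = 0 ⊕ 1 ⊕ 1 = 0.
A winning move leaves total XOR = 0, i.e. changes one component's Grundy value g to g ⊕ X where X is the current total.
Stack A: target g' = 0⊕0 = 0, but every legal move changes the Grundy value (mex property), so 0 moves.
Stack B: target g' = 1⊕0 = 1, but every legal move changes the Grundy value (mex property), so 0 moves.
Stack C: target g' = 1⊕0 = 1, but every legal move changes the Grundy value (mex property), so 0 moves.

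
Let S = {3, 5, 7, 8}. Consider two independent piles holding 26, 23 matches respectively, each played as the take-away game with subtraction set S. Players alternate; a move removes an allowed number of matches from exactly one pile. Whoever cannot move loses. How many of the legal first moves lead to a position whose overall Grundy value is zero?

All piles use S = {3, 5, 7, 8}:
n :  0  1  2  3  4  5  6  7  8  9 10 11 12 13 14 15 16 17 18 19 20 21 22 23 24 25 26
G :  0  0  0  1  1  1  2  2  2  3  3  0  0  0  1  1  1  2  2  2  3  3  0  0  0  1  1
Pile A: G(26) = 1.
Pile B: G(23) = 0.
Combined Grundy value = 1 ⊕ 0 = 1.
A winning move leaves total XOR = 0, i.e. changes one component's Grundy value g to g ⊕ X where X is the current total.
Pile A: need g' = 1⊕1 = 0. Options: 26−3→G=0, 26−5→G=3, 26−7→G=2, 26−8→G=2. Hits: 1.
Pile B: need g' = 0⊕1 = 1. Options: 23−3→G=3, 23−5→G=2, 23−7→G=1, 23−8→G=1. Hits: 2.

3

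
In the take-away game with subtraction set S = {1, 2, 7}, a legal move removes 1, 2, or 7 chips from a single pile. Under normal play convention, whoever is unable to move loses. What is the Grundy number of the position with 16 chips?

G(0) = 0
G(1) = mex{0} = 1
G(2) = mex{1,0} = 2
G(3) = mex{2,1} = 0
G(4) = mex{0,2} = 1
G(5) = mex{1,0} = 2
G(6) = mex{2,1} = 0
G(7) = mex{0,2,0} = 1
G(8) = mex{1,0,1} = 2
G(9) = mex{2,1,2} = 0
G(10) = mex{0,2,0} = 1
G(11) = mex{1,0,1} = 2
G(12) = mex{2,1,2} = 0
G(13) = mex{0,2,0} = 1
G(14) = mex{1,0,1} = 2
G(15) = mex{2,1,2} = 0
G(16) = mex{0,2,0} = 1

1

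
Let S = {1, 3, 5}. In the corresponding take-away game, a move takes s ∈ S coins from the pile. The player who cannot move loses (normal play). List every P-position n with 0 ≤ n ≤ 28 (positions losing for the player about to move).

0, 2, 4, 6, 8, 10, 12, 14, 16, 18, 20, 22, 24, 26, 28

n :  0  1  2  3  4  5  6  7  8  9 10 11 12 13 14 15 16 17 18 19 20 21 22 23 24 25 26 27 28
G :  0  1  0  1  0  1  0  1  0  1  0  1  0  1  0  1  0  1  0  1  0  1  0  1  0  1  0  1  0
P-positions are exactly the n with G(n) = 0.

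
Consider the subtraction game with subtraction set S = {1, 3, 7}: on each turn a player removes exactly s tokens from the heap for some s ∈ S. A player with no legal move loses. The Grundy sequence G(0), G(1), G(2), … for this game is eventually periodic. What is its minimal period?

2

n :  0  1  2  3  4  5  6  7  8  9 10 11 12 13 14
G :  0  1  0  1  0  1  0  1  0  1  0  1  0  1  0
G(n+2) = G(n) holds for n = 0,…,6 (a full window of length max(S) = 7), so the sequence is purely periodic with period 2.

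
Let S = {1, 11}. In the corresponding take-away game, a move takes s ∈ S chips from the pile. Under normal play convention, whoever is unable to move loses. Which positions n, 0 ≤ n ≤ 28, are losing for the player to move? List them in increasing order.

0, 2, 4, 6, 8, 10, 12, 14, 16, 18, 20, 22, 24, 26, 28

n :  0  1  2  3  4  5  6  7  8  9 10 11 12 13 14 15 16 17 18 19 20 21 22 23 24 25 26 27 28
G :  0  1  0  1  0  1  0  1  0  1  0  1  0  1  0  1  0  1  0  1  0  1  0  1  0  1  0  1  0
P-positions are exactly the n with G(n) = 0.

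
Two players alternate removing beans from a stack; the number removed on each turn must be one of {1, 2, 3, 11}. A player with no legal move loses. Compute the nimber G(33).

1

G(0) = 0
G(1) = mex{0} = 1
G(2) = mex{1,0} = 2
G(3) = mex{2,1,0} = 3
G(4) = mex{3,2,1} = 0
G(5) = mex{0,3,2} = 1
G(6) = mex{1,0,3} = 2
G(7) = mex{2,1,0} = 3
G(8) = mex{3,2,1} = 0
G(9) = mex{0,3,2} = 1
G(10) = mex{1,0,3} = 2
G(11) = mex{2,1,0,0} = 3
G(12) = mex{3,2,1,1} = 0
G(13) = mex{0,3,2,2} = 1
G(14) = mex{1,0,3,3} = 2
G(15) = mex{2,1,0,0} = 3
G(16) = mex{3,2,1,1} = 0
G(17) = mex{0,3,2,2} = 1
G(18) = mex{1,0,3,3} = 2
G(19) = mex{2,1,0,0} = 3
G(20) = mex{3,2,1,1} = 0
G(21) = mex{0,3,2,2} = 1
G(22) = mex{1,0,3,3} = 2
G(23) = mex{2,1,0,0} = 3
G(24) = mex{3,2,1,1} = 0
G(25) = mex{0,3,2,2} = 1
G(26) = mex{1,0,3,3} = 2
G(27) = mex{2,1,0,0} = 3
G(28) = mex{3,2,1,1} = 0
G(29) = mex{0,3,2,2} = 1
G(30) = mex{1,0,3,3} = 2
G(31) = mex{2,1,0,0} = 3
G(32) = mex{3,2,1,1} = 0
G(33) = mex{0,3,2,2} = 1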